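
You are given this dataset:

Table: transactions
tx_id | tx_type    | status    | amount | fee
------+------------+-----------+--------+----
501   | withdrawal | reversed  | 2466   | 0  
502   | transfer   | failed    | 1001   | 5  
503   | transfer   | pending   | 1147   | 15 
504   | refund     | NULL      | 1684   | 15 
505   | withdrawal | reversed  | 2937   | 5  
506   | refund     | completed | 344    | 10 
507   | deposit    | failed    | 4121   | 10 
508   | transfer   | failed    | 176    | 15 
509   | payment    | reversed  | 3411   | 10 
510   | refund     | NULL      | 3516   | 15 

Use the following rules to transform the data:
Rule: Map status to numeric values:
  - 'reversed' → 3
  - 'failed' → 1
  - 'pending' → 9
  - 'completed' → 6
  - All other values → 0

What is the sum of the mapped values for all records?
27

Step 1: Apply mapping to each record
Step 2: Count by status:
  'reversed': 3 records × 3 = 9
  'failed': 3 records × 1 = 3
  'pending': 1 records × 9 = 9
  'completed': 1 records × 6 = 6
Step 3: Sum all mapped values = 27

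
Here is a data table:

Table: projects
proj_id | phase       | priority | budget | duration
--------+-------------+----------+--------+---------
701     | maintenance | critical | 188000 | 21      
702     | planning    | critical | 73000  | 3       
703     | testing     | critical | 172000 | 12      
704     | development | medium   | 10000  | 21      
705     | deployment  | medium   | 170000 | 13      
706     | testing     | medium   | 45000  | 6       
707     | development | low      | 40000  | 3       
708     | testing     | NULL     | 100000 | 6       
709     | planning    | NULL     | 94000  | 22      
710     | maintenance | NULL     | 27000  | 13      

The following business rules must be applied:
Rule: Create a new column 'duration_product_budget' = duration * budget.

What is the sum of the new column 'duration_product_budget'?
12060000

Step 1: For each record, compute duration * budget
Example calculations:
  21 * 188000 = 3948000
  3 * 73000 = 219000
  12 * 172000 = 2064000
  ...
Step 2: Sum all derived values
Step 3: Total = 12060000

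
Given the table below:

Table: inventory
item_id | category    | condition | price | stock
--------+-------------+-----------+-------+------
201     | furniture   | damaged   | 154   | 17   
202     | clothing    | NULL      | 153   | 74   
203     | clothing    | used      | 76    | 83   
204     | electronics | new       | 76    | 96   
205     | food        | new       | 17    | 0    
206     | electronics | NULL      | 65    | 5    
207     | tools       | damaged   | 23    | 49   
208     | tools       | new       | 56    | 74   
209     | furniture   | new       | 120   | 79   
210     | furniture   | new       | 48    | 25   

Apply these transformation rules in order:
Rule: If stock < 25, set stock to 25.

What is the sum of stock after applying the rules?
555

Step 1: 3 records have stock < 25
Step 2: These records originally summed to 22
Step 3: After setting to minimum: 3 × 25 = 75
Step 4: Unaffected records sum: 480
Step 5: Final sum = 75 + 480 = 555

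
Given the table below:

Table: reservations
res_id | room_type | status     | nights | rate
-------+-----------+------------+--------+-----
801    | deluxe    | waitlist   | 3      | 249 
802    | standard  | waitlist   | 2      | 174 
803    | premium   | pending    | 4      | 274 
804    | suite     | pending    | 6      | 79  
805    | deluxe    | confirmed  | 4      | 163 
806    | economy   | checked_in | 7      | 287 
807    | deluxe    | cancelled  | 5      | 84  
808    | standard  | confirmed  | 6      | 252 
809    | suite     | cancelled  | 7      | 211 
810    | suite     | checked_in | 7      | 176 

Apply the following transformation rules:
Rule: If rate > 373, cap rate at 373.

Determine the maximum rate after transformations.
287

Step 1: Original maximum rate = 287
Step 2: Check cap of 373 against maximum
Step 3: No records exceed the cap (max 287 <= cap 373), so no capping applies
Step 4: Maximum after transformation = 287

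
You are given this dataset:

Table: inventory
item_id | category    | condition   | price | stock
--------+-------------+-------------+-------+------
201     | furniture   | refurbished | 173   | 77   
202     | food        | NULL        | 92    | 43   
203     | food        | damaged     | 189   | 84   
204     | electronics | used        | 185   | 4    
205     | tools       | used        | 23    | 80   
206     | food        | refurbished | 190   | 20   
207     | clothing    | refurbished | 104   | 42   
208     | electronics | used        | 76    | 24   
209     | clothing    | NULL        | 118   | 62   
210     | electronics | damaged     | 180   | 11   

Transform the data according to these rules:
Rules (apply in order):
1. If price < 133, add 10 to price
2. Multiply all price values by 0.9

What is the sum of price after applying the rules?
1242.0

Step 1: Apply Rule 1 - Add 10 to records with price < 133
  - 5 records affected: 413 + (5 × 10) = 463
  - Unaffected records: 917
  - Sum after Rule 1: 1380
Step 2: Apply Rule 2 - Multiply all by 0.9
  - 1380 × 0.9 = 1242.0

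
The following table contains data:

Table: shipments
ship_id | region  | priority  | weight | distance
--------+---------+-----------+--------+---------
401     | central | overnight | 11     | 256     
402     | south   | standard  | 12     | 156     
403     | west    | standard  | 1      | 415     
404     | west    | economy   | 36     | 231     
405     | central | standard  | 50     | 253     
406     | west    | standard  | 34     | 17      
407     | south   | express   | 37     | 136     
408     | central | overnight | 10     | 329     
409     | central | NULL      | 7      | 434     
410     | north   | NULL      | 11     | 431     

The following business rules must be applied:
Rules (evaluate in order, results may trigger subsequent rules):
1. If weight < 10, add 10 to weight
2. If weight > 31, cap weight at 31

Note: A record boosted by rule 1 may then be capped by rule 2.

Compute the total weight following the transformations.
196

Step 1: Apply rule 1 to records with weight < 10
  - 2 records get bonus of 10
  - Of these, 0 records then exceed 31 and get capped
Step 2: Apply rule 2 to records with weight > 31
  - 4 records (original) are capped
Step 3: Calculate final sum = 196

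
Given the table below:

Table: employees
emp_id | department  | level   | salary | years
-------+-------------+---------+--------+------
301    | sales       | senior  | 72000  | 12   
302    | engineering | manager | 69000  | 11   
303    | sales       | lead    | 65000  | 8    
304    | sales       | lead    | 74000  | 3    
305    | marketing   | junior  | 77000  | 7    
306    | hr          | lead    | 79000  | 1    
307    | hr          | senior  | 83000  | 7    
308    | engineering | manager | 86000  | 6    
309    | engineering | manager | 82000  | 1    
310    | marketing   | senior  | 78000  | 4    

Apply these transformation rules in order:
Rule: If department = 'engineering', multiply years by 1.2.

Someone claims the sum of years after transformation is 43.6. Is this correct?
No, the correct result is 63.6.

Step 1: Calculate the correct sum after transformation
Step 2: Apply multiplier 1.2 to records where department = 'engineering'
Step 3: Correct result = 63.6
Step 4: Claimed result = 43.6
Step 5: 63.6 ≠ 43.6
Conclusion: The claimed result is incorrect. The correct answer is 63.6.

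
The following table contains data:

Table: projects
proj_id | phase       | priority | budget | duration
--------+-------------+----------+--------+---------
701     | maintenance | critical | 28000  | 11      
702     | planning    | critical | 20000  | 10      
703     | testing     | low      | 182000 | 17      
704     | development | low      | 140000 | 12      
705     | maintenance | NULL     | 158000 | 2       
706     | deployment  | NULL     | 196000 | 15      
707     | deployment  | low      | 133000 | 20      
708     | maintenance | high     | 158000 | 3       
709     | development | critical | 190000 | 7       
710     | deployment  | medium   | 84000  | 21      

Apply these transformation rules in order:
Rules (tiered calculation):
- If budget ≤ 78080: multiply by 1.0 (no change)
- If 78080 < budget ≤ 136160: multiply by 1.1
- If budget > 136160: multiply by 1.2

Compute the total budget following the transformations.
1515500.0

Step 1: Tier 1 (budget ≤ 78080): 2 records, sum = 48000 × 1.0 = 48000.0
Step 2: Tier 2 (78080 < budget ≤ 136160): 2 records, sum = 217000 × 1.1 = 238700.0
Step 3: Tier 3 (budget > 136160): 6 records, sum = 1024000 × 1.2 = 1228800.0
Step 4: Final sum = 48000.0 + 238700.0 + 1228800.0 = 1515500.0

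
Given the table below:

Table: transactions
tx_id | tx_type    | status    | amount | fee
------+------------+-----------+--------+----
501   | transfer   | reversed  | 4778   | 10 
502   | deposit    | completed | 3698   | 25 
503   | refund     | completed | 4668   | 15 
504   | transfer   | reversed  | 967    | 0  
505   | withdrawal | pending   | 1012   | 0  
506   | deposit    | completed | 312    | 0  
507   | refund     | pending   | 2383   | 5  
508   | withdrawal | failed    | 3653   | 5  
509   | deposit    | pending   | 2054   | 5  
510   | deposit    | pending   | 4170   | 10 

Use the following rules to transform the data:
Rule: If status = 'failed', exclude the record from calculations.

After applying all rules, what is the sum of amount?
24042

Step 1: Identify records where status = 'failed'
Step 2: The excluded records sum to 3653
Step 3: Original total amount = 27695
Step 4: Remaining total = 27695 - 3653 = 24042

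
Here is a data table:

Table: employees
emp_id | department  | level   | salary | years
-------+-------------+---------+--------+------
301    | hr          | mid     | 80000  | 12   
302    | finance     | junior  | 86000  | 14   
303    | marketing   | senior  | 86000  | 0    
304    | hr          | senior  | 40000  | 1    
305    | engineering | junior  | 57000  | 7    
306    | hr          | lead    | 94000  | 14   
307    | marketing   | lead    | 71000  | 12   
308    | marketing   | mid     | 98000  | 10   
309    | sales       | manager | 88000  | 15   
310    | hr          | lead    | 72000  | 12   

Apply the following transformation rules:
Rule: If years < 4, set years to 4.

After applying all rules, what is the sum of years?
104

Step 1: 2 records have years < 4
Step 2: These records originally summed to 1
Step 3: After setting to minimum: 2 × 4 = 8
Step 4: Unaffected records sum: 96
Step 5: Final sum = 8 + 96 = 104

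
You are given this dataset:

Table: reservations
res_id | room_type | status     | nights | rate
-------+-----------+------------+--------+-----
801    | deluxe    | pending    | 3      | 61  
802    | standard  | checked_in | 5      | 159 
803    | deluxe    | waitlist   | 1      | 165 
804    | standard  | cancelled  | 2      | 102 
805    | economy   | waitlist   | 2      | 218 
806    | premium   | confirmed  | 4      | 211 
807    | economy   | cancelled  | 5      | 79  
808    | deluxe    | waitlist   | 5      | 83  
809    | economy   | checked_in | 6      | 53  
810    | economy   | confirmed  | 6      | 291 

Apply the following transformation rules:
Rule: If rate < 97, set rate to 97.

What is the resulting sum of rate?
1534

Step 1: 4 records have rate < 97
Step 2: These records originally summed to 276
Step 3: After setting to minimum: 4 × 97 = 388
Step 4: Unaffected records sum: 1146
Step 5: Final sum = 388 + 1146 = 1534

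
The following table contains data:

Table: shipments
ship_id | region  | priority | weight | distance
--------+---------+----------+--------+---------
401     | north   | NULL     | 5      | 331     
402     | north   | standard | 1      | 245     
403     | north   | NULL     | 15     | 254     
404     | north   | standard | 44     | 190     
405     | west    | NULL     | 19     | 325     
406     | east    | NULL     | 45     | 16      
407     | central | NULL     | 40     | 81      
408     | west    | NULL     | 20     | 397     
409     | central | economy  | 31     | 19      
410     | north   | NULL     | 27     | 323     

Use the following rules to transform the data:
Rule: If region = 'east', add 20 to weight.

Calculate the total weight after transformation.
267

Step 1: Count records where region = 'east': 1
Step 2: Total bonus added: 1 × 20 = 20
Step 3: Original sum of weight: 247
Step 4: Final sum = 247 + 20 = 267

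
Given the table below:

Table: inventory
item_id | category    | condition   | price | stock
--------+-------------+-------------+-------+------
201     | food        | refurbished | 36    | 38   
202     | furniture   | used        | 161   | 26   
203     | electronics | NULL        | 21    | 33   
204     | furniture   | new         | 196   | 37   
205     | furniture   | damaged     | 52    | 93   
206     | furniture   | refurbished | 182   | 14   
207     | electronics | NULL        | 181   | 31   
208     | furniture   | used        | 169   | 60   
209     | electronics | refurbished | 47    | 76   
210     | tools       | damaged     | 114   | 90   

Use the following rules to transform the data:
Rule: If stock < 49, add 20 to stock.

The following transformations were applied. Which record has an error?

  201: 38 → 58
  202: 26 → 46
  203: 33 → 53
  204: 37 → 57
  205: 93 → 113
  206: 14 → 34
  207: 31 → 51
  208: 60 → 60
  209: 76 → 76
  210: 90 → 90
Record 205 has an error. The correct transformed value should be 93, not 113.

Step 1: Check each record against the rule
Step 2: Record 205 has stock = 93
Step 3: Since 93 >= 49, the bonus should not have been applied
Step 4: Correct value = 93, but claimed value = 113
Conclusion: Record 205 has the error.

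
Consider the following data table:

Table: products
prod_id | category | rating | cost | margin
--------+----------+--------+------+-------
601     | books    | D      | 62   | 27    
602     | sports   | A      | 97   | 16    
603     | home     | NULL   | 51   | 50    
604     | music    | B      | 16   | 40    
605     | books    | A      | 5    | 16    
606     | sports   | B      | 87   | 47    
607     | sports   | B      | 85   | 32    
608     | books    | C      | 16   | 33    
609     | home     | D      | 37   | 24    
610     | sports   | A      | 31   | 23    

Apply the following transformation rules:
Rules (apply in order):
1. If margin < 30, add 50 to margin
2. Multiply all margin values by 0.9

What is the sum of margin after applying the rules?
502.2

Step 1: Apply Rule 1 - Add 50 to records with margin < 30
  - 5 records affected: 106 + (5 × 50) = 356
  - Unaffected records: 202
  - Sum after Rule 1: 558
Step 2: Apply Rule 2 - Multiply all by 0.9
  - 558 × 0.9 = 502.2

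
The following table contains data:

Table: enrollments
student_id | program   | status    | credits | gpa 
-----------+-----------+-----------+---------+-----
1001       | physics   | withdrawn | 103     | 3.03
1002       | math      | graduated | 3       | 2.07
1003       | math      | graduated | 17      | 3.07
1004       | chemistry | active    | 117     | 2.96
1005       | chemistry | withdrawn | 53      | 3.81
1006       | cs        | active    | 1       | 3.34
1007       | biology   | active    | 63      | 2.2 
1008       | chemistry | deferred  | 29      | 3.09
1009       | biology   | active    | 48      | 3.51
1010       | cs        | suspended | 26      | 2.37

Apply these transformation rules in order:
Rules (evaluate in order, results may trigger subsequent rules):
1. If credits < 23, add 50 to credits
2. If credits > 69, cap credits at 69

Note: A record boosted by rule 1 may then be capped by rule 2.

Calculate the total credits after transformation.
528

Step 1: Apply rule 1 to records with credits < 23
  - 3 records get bonus of 50
  - Of these, 0 records then exceed 69 and get capped
Step 2: Apply rule 2 to records with credits > 69
  - 2 records (original) are capped
Step 3: Calculate final sum = 528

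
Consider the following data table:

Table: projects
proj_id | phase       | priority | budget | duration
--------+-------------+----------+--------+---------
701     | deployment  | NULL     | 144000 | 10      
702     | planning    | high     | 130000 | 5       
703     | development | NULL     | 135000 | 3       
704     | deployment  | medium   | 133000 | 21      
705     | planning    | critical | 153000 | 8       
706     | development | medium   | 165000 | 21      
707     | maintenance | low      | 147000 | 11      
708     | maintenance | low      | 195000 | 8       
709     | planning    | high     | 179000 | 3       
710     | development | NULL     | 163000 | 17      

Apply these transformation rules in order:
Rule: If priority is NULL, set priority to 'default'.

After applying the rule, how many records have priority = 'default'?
3

Step 1: Count records where priority IS NULL
Step 2: Found 3 records with NULL priority
Step 3: These records will have priority set to 'default'
Step 4: Records already having priority = 'default': 0
Step 5: Answer: 3 + 0 = 3 records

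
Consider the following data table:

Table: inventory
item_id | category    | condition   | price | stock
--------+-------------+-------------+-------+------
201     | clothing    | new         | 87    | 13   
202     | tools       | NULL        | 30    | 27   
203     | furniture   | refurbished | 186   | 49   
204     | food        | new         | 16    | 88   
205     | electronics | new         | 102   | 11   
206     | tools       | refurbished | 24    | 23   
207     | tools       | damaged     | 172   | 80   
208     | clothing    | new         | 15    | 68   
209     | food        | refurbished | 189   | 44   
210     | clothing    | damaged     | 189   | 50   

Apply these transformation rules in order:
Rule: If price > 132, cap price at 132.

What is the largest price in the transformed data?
132

Step 1: Original maximum price = 189
Step 2: Apply cap at 132
Step 3: 4 records had price > 132 and were capped
Step 4: Maximum after transformation = 132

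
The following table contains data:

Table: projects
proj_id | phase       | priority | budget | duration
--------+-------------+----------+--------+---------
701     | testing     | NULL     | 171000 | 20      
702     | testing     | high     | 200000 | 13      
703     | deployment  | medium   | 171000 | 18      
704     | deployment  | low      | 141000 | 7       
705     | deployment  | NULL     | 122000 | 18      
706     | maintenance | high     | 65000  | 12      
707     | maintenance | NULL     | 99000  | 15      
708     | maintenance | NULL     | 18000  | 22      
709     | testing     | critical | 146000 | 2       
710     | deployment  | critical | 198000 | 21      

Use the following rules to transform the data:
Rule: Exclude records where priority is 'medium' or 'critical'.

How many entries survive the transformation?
7

Step 1: Count records to exclude
  - 1 (medium) + 2 (critical) = 3 records
Step 2: Total records: 10
Step 3: Remaining = 10 - 3 = 7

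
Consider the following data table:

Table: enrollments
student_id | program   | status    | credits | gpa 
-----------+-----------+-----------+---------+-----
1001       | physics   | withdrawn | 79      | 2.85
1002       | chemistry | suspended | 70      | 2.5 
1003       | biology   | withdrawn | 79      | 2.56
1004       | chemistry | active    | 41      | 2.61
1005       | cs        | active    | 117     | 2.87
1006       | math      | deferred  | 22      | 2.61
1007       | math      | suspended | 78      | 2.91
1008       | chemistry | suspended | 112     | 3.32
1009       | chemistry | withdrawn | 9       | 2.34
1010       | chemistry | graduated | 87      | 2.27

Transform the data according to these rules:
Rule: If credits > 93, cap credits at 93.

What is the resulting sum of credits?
651

Step 1: 2 records have credits > 93
Step 2: These records originally summed to 229
Step 3: After capping: 2 × 93 = 186
Step 4: Unaffected records sum: 465
Step 5: Final sum = 186 + 465 = 651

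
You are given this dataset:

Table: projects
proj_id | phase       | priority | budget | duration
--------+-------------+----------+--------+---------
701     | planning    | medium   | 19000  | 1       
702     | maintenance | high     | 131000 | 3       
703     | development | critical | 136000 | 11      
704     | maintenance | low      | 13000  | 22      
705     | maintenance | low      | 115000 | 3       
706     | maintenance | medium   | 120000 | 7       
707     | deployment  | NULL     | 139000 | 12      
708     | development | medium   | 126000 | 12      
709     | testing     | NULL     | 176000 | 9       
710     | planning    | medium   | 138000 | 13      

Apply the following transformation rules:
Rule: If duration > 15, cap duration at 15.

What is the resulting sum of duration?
86

Step 1: 1 records have duration > 15
Step 2: These records originally summed to 22
Step 3: After capping: 1 × 15 = 15
Step 4: Unaffected records sum: 71
Step 5: Final sum = 15 + 71 = 86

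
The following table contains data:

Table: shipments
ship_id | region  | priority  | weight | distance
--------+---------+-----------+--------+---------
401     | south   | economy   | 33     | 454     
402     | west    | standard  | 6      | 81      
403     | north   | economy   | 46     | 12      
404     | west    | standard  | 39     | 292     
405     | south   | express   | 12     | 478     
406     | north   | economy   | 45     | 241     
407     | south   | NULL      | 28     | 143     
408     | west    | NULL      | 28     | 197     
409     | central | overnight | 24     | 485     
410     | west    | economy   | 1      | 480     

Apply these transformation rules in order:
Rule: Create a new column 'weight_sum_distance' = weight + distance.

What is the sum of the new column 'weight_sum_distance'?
3125

Step 1: For each record, compute weight + distance
Example calculations:
  33 + 454 = 487
  6 + 81 = 87
  46 + 12 = 58
  ...
Step 2: Sum all derived values
Step 3: Total = 3125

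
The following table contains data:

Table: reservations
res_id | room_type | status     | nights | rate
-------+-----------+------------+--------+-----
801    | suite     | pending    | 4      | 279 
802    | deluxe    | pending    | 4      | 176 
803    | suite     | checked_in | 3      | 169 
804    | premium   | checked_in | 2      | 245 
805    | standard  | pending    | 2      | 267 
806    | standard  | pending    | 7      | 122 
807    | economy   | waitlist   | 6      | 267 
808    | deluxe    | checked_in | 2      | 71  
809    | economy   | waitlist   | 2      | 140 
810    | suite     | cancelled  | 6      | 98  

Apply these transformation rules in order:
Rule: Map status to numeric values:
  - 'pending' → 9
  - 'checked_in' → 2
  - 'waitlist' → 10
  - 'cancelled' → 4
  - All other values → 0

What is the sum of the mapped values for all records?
66

Step 1: Apply mapping to each record
Step 2: Count by status:
  'pending': 4 records × 9 = 36
  'checked_in': 3 records × 2 = 6
  'waitlist': 2 records × 10 = 20
  'cancelled': 1 records × 4 = 4
Step 3: Sum all mapped values = 66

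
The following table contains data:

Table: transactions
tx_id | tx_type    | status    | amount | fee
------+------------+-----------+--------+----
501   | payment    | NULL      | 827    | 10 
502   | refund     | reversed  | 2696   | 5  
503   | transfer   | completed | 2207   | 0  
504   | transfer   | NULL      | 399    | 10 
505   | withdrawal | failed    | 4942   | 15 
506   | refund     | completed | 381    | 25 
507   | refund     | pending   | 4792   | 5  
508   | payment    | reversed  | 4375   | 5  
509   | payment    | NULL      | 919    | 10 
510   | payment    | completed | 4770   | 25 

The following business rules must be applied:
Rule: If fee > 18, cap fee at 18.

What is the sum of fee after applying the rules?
96

Step 1: 2 records have fee > 18
Step 2: These records originally summed to 50
Step 3: After capping: 2 × 18 = 36
Step 4: Unaffected records sum: 60
Step 5: Final sum = 36 + 60 = 96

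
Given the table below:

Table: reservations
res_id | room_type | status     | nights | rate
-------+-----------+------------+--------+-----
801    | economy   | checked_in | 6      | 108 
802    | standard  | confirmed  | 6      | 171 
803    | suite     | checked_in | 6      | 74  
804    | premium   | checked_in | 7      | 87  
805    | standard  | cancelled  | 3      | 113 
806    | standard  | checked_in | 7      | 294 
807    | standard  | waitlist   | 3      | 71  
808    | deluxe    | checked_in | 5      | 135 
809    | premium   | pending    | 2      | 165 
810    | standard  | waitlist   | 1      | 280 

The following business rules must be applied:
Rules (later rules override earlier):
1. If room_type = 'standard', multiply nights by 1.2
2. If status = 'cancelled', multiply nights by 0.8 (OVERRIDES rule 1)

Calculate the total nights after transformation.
48.8

Step 1: Rule 2 takes priority for records with status = 'cancelled'
  - 1 records: 3 × 0.8 = 2.4
Step 2: Rule 1 applies to remaining records with room_type = 'standard'
  - 4 records: 17 × 1.2 = 20.4
Step 3: Other records unchanged: 26
Step 4: Final sum = 2.4 + 20.4 + 26 = 48.8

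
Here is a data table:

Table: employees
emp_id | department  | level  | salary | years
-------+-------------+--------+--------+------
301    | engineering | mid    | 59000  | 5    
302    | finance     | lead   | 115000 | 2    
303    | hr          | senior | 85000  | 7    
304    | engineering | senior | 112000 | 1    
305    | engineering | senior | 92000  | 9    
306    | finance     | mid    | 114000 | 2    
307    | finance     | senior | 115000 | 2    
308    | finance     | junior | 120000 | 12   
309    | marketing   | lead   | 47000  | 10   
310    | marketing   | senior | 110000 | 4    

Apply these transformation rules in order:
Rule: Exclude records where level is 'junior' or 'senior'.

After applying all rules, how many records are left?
4

Step 1: Count records to exclude
  - 1 (junior) + 5 (senior) = 6 records
Step 2: Total records: 10
Step 3: Remaining = 10 - 6 = 4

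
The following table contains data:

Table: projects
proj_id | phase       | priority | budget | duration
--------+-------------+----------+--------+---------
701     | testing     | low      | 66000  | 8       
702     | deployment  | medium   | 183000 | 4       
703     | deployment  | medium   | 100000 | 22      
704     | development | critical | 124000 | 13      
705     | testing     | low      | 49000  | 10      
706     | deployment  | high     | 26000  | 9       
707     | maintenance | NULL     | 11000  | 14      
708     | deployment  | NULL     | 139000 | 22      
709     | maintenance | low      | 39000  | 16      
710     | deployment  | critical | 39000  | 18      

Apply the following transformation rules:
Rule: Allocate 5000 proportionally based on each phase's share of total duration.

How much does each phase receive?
deployment: 2757.35, development: 477.94, maintenance: 1102.94, testing: 661.76

Step 1: Calculate total duration = 136
Step 2: Calculate each phase's proportion:
  deployment: 75/136 = 55.15% → 2757.35
  development: 13/136 = 9.56% → 477.94
  maintenance: 30/136 = 22.06% → 1102.94
  testing: 18/136 = 13.24% → 661.76
Step 3: Verify: sum of allocations ≈ 5000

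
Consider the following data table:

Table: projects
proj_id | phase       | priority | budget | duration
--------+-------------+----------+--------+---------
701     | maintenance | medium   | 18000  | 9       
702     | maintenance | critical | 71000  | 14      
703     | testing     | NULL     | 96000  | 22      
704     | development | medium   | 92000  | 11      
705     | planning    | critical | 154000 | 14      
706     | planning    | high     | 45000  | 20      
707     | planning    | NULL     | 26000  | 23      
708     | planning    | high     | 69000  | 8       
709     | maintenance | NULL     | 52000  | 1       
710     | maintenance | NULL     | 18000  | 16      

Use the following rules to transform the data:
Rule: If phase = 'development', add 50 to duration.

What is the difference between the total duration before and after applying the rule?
50

Step 1: Original sum of duration = 138
Step 2: 1 records have phase = 'development'
Step 3: Each affected record changes by 50
Step 4: Total change = 1 × 50 = 50
Step 5: New sum = 138 + 50 = 188
Step 6: Difference = |188 - 138| = 50
        (Sum increased by 50)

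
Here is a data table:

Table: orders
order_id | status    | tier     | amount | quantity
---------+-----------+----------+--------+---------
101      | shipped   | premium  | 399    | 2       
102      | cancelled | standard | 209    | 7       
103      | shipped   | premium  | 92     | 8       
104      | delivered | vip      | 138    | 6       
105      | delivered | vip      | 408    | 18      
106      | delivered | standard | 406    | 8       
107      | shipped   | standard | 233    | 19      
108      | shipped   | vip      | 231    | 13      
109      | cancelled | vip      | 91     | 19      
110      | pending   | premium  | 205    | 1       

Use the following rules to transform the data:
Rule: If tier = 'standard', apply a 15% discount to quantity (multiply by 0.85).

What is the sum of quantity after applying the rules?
95.9

Step 1: Records with tier = 'standard' have total quantity = 34
Step 2: Apply multiplier: 34 × 0.85 = 28.9
Step 3: Other records total: 67
Step 4: Final sum = 28.9 + 67 = 95.9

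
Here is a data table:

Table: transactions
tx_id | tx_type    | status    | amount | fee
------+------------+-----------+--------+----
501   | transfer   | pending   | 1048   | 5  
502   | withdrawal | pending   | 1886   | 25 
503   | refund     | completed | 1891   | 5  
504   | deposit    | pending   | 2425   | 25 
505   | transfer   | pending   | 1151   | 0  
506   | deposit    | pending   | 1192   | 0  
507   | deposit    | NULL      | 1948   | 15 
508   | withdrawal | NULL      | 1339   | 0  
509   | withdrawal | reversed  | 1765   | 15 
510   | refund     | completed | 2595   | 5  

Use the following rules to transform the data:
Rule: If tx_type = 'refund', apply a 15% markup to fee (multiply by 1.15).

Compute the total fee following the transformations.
96.5

Step 1: Records with tx_type = 'refund' have total fee = 10
Step 2: Apply multiplier: 10 × 1.15 = 11.5
Step 3: Other records total: 85
Step 4: Final sum = 11.5 + 85 = 96.5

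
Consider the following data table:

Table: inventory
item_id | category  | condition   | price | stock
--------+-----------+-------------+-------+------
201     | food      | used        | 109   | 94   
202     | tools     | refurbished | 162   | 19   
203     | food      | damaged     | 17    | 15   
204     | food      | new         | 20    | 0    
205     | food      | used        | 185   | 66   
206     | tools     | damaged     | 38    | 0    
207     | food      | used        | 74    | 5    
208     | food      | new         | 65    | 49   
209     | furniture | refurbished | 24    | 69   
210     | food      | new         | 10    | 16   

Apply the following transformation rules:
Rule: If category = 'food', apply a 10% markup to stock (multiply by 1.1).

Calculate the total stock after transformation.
357.5

Step 1: Records with category = 'food' have total stock = 245
Step 2: Apply multiplier: 245 × 1.1 = 269.5
Step 3: Other records total: 88
Step 4: Final sum = 269.5 + 88 = 357.5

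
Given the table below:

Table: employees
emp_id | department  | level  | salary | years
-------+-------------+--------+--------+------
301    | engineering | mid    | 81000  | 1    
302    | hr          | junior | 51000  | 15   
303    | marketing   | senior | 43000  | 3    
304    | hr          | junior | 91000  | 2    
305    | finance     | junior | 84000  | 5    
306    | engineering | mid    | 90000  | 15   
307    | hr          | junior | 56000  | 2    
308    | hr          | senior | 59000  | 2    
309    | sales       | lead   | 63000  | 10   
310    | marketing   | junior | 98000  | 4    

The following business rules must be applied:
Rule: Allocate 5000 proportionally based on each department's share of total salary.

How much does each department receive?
engineering: 1194.13, finance: 586.59, hr: 1794.69, marketing: 984.64, sales: 439.94

Step 1: Calculate total salary = 716000
Step 2: Calculate each department's proportion:
  engineering: 171000/716000 = 23.88% → 1194.13
  finance: 84000/716000 = 11.73% → 586.59
  hr: 257000/716000 = 35.89% → 1794.69
  marketing: 141000/716000 = 19.69% → 984.64
  sales: 63000/716000 = 8.80% → 439.94
Step 3: Verify: sum of allocations ≈ 5000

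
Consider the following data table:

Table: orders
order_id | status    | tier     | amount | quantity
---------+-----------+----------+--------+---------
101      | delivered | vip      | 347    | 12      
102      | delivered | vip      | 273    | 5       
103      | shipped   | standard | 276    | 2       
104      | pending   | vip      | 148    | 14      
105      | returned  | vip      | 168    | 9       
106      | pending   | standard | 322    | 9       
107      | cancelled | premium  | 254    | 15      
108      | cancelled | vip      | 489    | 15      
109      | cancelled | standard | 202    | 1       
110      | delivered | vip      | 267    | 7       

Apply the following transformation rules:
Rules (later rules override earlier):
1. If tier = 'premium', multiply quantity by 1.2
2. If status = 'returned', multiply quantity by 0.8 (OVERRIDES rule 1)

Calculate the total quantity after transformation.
90.2

Step 1: Rule 2 takes priority for records with status = 'returned'
  - 1 records: 9 × 0.8 = 7.2
Step 2: Rule 1 applies to remaining records with tier = 'premium'
  - 1 records: 15 × 1.2 = 18.0
Step 3: Other records unchanged: 65
Step 4: Final sum = 7.2 + 18.0 + 65 = 90.2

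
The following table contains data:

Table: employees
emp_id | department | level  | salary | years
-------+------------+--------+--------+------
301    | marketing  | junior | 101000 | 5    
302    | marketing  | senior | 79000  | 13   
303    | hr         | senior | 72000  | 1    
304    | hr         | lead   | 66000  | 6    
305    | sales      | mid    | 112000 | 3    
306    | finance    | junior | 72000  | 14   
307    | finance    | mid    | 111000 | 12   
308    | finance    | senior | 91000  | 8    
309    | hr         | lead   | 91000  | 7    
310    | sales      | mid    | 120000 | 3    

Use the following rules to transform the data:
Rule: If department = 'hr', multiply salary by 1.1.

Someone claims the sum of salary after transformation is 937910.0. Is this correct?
No, the correct result is 937900.0.

Step 1: Calculate the correct sum after transformation
Step 2: Apply multiplier 1.1 to records where department = 'hr'
Step 3: Correct result = 937900.0
Step 4: Claimed result = 937910.0
Step 5: 937900.0 ≠ 937910.0
Conclusion: The claimed result is incorrect. The correct answer is 937900.0.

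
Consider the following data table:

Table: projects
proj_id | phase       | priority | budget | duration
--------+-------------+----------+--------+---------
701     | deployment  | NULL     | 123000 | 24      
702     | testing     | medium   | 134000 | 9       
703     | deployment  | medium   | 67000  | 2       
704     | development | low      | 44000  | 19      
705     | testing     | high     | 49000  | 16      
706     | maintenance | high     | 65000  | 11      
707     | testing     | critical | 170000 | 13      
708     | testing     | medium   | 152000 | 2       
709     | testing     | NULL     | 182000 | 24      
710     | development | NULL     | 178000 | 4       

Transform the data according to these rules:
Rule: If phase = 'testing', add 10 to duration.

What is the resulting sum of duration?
174

Step 1: Count records where phase = 'testing': 5
Step 2: Total bonus added: 5 × 10 = 50
Step 3: Original sum of duration: 124
Step 4: Final sum = 124 + 50 = 174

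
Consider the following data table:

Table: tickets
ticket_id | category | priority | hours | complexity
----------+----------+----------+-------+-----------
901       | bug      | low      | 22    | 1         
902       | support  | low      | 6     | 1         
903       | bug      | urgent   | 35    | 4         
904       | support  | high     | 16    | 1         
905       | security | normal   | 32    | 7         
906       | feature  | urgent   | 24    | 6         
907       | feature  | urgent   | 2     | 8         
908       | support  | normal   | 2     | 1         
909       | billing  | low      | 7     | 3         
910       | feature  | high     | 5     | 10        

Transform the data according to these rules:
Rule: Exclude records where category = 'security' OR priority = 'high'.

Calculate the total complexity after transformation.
24

Step 1: Find records where category = 'security' OR priority = 'high'
Step 2: 3 records match, summing to 18
Step 3: Original sum: 42
Step 4: Remaining sum = 42 - 18 = 24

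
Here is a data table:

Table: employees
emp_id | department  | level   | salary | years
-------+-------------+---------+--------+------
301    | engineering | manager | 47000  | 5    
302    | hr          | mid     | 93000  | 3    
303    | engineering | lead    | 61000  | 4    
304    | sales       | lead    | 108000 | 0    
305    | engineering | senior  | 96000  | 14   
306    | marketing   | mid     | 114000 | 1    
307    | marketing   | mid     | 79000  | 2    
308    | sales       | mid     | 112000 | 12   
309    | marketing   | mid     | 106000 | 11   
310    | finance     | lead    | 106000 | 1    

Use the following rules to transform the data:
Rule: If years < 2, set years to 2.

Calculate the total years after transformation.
57

Step 1: 3 records have years < 2
Step 2: These records originally summed to 2
Step 3: After setting to minimum: 3 × 2 = 6
Step 4: Unaffected records sum: 51
Step 5: Final sum = 6 + 51 = 57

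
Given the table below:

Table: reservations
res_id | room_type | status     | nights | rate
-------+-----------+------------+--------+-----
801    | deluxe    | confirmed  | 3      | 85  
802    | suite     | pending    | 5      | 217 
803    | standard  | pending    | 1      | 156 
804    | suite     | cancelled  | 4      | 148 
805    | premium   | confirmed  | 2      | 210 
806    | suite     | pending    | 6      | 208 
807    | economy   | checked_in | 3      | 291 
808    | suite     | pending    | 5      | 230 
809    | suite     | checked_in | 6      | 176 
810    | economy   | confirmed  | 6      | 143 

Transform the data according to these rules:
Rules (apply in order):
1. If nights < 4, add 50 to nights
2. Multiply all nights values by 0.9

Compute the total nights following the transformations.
216.9

Step 1: Apply Rule 1 - Add 50 to records with nights < 4
  - 4 records affected: 9 + (4 × 50) = 209
  - Unaffected records: 32
  - Sum after Rule 1: 241
Step 2: Apply Rule 2 - Multiply all by 0.9
  - 241 × 0.9 = 216.9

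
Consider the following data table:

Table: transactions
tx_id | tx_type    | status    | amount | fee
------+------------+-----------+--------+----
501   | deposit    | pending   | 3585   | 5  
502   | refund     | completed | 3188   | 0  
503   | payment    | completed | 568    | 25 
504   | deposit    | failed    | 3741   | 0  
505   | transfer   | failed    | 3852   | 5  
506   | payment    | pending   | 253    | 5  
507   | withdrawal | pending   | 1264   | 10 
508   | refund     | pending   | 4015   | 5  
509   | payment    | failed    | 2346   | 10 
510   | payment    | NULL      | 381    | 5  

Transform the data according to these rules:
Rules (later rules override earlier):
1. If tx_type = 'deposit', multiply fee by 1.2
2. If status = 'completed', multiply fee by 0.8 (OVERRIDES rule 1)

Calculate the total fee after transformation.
66.0

Step 1: Rule 2 takes priority for records with status = 'completed'
  - 2 records: 25 × 0.8 = 20.0
Step 2: Rule 1 applies to remaining records with tx_type = 'deposit'
  - 2 records: 5 × 1.2 = 6.0
Step 3: Other records unchanged: 40
Step 4: Final sum = 20.0 + 6.0 + 40 = 66.0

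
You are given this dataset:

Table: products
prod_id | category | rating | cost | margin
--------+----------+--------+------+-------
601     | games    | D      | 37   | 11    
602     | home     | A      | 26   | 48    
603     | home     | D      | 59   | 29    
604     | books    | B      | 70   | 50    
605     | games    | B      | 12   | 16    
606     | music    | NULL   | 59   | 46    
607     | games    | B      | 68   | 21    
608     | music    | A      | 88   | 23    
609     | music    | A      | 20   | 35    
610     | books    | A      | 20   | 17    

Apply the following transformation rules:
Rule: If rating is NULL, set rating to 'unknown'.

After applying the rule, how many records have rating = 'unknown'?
1

Step 1: Count records where rating IS NULL
Step 2: Found 1 records with NULL rating
Step 3: These records will have rating set to 'unknown'
Step 4: Records already having rating = 'unknown': 0
Step 5: Answer: 1 + 0 = 1 records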